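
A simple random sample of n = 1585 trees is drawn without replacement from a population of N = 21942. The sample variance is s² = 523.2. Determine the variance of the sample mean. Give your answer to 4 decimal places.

0.3062

Under SRS without replacement, Var(ȳ) = (1 − f)·s²/n with f = n/N = 1585/21942 = 0.07223589.
Var(ȳ) = (1 − 0.07223589)·523.2/1585 = 0.92776411·0.33009464 = 0.30624996.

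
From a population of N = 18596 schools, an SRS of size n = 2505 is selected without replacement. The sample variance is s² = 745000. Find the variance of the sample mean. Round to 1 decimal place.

Under SRS without replacement, Var(ȳ) = (1 − f)·s²/n with f = n/N = 2505/18596 = 0.13470639.
Var(ȳ) = (1 − 0.13470639)·745000/2505 = 0.86529361·297.40519 = 257.34281.

257.3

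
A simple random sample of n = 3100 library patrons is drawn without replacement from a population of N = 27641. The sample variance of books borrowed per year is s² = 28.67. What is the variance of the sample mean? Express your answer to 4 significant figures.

Under SRS without replacement, Var(ȳ) = (1 − f)·s²/n with f = n/N = 3100/27641 = 0.11215224.
Var(ȳ) = (1 − 0.11215224)·28.67/3100 = 0.88784776·0.0092483871 = 0.0082111598.

0.008211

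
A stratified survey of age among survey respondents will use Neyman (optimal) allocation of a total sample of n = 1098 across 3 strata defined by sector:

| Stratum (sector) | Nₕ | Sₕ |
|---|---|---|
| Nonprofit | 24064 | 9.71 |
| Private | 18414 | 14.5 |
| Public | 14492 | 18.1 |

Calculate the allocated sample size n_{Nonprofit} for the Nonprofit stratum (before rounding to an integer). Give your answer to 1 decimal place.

Neyman allocation: nₕ = n·NₕSₕ / Σⱼ NⱼSⱼ.
Σ NⱼSⱼ = 24064·9.71 + 18414·14.5 + 14492·18.1 = 762969.64.
n_{Nonprofit} = 1098·24064·9.71 / 762969.64 = 336.3.

336.3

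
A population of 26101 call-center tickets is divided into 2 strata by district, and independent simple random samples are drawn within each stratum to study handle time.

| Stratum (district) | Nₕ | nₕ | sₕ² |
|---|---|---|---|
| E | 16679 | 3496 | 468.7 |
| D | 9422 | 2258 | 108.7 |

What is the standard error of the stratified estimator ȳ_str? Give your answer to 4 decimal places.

0.2192

Var(ȳ_str) = Σₕ Wₕ²(1 − fₕ)sₕ²/nₕ with Wₕ = Nₕ/N, N = 26101.
E: Wₕ = 0.63901766; term = 0.63901766²·(1 − 0.20960489)·468.7/3496 = 0.043270658.
D: Wₕ = 0.36098234; term = 0.36098234²·(1 − 0.23965188)·108.7/2258 = 0.0047696882.
Sum = 0.048040346.
SE = √(0.048040346) = 0.2192.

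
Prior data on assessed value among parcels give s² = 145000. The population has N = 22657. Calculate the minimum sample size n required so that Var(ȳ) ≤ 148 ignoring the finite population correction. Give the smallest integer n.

980

Without fpc, n₀ = s²/D = 145000/148 = 979.7297.
Rounding up, n = 980.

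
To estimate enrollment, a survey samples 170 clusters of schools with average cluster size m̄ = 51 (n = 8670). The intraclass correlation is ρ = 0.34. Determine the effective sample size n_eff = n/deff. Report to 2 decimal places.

deff = 1 + (51 − 1)·0.34 = 1 + 17 = 18.
n_eff = 8670 / 18 = 481.67.

481.67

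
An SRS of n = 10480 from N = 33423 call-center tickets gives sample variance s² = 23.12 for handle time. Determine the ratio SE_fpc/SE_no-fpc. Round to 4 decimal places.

0.8285

f = n/N = 10480/33423 = 0.31355653.
SE_no-fpc = √(s²/n) = 0.046969212; SE_fpc = √((1−f)s²/n) = 0.038914877.
Ratio = √(1−f) = 0.82851884.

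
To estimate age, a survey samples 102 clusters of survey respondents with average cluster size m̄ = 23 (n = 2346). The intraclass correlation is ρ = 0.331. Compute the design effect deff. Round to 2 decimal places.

8.28

deff = 1 + (23 − 1)·0.331 = 1 + 7.282 = 8.282.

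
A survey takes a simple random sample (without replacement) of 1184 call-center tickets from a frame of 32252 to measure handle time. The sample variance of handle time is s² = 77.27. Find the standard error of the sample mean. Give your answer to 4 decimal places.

0.2507

Under SRS without replacement, Var(ȳ) = (1 − f)·s²/n with f = n/N = 1184/32252 = 0.03671090.
Var(ȳ) = (1 − 0.03671090)·77.27/1184 = 0.96328910·0.065261824 = 0.062866004.
SE(ȳ) = √(0.062866004) = 0.2507.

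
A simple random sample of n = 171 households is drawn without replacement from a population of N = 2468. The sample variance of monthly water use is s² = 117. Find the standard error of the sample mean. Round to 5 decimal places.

Under SRS without replacement, Var(ȳ) = (1 − f)·s²/n with f = n/N = 171/2468 = 0.06928687.
Var(ȳ) = (1 − 0.06928687)·117/171 = 0.93071313·0.68421053 = 0.63680372.
SE(ȳ) = √(0.63680372) = 0.79800.

0.79800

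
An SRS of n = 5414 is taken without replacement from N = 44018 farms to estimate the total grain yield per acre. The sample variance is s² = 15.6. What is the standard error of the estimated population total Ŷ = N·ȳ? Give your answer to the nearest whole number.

2213

Var(Ŷ) = N²·Var(ȳ) = N²·(1 − n/N)·s²/n.
f = 5414/44018 = 0.12299514; Var(ȳ) = 0.87700486·15.6/5414 = 0.0025270181.
Var(Ŷ) = 44018² · 0.0025270181 = 4.8963107 × 10^6.
SE(Ŷ) = √(4.8963107 × 10^6) = 2213.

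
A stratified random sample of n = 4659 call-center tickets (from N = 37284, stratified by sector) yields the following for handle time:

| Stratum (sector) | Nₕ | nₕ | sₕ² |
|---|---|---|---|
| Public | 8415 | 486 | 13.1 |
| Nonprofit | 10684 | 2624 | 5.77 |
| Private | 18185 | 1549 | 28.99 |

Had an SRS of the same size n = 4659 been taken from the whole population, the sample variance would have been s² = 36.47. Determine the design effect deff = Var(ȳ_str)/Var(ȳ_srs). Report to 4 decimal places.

Var(ȳ_str) = Σ Wₕ²(1−fₕ)sₕ²/nₕ with Wₕ = Nₕ/37284:
  Public: (8415/37284)²·(1−486/8415)·13.1/486 = 0.0012937864
  Nonprofit: (10684/37284)²·(1−2624/10684)·5.77/2624 = 1.3621844 × 10^-4
  Private: (18185/37284)²·(1−1549/18185)·28.99/1549 = 0.0040729963
  → Var(ȳ_str) = 0.0055030011.
Var(ȳ_srs) = (1 − 4659/37284)·36.47/4659 = 0.0068496925.
deff = 0.0055030011 / 0.0068496925 = 0.8034.

0.8034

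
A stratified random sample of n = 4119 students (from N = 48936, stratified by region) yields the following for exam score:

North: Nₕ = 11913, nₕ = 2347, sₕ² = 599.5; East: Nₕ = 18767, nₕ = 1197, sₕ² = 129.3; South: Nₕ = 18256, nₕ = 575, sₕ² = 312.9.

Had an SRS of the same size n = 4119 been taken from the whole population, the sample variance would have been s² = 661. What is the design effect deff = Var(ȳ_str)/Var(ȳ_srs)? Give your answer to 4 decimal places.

Var(ȳ_str) = Σ Wₕ²(1−fₕ)sₕ²/nₕ with Wₕ = Nₕ/48936:
  North: (11913/48936)²·(1−2347/11913)·599.5/2347 = 0.01215544
  East: (18767/48936)²·(1−1197/18767)·129.3/1197 = 0.01487353
  South: (18256/48936)²·(1−575/18256)·312.9/575 = 0.073348837
  → Var(ȳ_str) = 0.10037781.
Var(ȳ_srs) = (1 − 4119/48936)·661/4119 = 0.14696841.
deff = 0.10037781 / 0.14696841 = 0.6830.

0.6830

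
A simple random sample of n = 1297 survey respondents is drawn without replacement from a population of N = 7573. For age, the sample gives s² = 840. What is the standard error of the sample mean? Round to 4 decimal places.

Under SRS without replacement, Var(ȳ) = (1 − f)·s²/n with f = n/N = 1297/7573 = 0.17126634.
Var(ȳ) = (1 − 0.17126634)·840/1297 = 0.82873366·0.64764842 = 0.53672804.
SE(ȳ) = √(0.53672804) = 0.7326.

0.7326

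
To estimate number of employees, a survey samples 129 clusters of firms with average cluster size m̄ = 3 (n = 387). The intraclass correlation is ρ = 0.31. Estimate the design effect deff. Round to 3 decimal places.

deff = 1 + (3 − 1)·0.31 = 1 + 0.62 = 1.62.

1.620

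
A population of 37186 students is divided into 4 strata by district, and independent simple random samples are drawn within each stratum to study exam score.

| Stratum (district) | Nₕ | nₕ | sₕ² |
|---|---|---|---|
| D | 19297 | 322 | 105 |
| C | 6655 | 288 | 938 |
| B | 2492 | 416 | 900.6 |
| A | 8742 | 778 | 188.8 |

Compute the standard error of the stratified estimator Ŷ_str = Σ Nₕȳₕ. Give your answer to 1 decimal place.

Var(Ŷ_str) = Σₕ Nₕ²(1 − fₕ)sₕ²/nₕ.
D: 19297²·(1 − 322/19297)·105/322 = 1.1940019 × 10^8.
C: 6655²·(1 − 288/6655)·938/288 = 1.380045 × 10^8.
B: 2492²·(1 − 416/2492)·900.6/416 = 1.1199896 × 10^7.
A: 8742²·(1 − 778/8742)·188.8/778 = 1.6895243 × 10^7.
Sum = 2.8549983 × 10^8.
SE = √(2.8549983 × 10^8) = 16896.7.

16896.7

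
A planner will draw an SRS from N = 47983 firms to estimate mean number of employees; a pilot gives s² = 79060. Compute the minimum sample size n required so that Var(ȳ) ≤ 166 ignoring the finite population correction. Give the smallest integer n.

477

Without fpc, n₀ = s²/D = 79060/166 = 476.2651.
Rounding up, n = 477.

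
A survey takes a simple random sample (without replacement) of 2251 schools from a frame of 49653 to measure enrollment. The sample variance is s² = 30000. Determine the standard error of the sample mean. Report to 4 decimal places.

Under SRS without replacement, Var(ȳ) = (1 − f)·s²/n with f = n/N = 2251/49653 = 0.04533462.
Var(ȳ) = (1 − 0.04533462)·30000/2251 = 0.95466538·13.32741 = 12.723217.
SE(ȳ) = √(12.723217) = 3.5670.

3.5670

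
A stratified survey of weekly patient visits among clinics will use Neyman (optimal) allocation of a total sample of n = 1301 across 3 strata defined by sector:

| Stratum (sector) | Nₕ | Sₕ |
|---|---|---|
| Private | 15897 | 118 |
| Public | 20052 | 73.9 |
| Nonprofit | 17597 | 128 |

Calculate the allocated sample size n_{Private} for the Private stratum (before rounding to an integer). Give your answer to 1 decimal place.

435.0

Neyman allocation: nₕ = n·NₕSₕ / Σⱼ NⱼSⱼ.
Σ NⱼSⱼ = 15897·118 + 20052·73.9 + 17597·128 = 5.6101048 × 10^6.
n_{Private} = 1301·15897·118 / (5.6101048 × 10^6) = 435.0.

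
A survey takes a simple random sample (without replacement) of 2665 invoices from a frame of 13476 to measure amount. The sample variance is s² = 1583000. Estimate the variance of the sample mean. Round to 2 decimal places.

476.53

Under SRS without replacement, Var(ȳ) = (1 − f)·s²/n with f = n/N = 2665/13476 = 0.19775898.
Var(ȳ) = (1 − 0.19775898)·1583000/2665 = 0.80224102·593.99625 = 476.52816.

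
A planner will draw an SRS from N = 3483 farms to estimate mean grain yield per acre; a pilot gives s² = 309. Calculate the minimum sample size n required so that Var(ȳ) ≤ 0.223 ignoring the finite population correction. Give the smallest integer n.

Without fpc, n₀ = s²/D = 309/0.223 = 1385.6502.
Rounding up, n = 1386.

1386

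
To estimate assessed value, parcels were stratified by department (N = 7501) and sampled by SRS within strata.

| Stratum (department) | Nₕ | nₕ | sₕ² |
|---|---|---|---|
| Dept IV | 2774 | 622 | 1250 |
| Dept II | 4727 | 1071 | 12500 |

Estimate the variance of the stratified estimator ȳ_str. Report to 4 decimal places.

3.7981

Var(ȳ_str) = Σₕ Wₕ²(1 − fₕ)sₕ²/nₕ with Wₕ = Nₕ/N, N = 7501.
Dept IV: Wₕ = 0.36981736; term = 0.36981736²·(1 − 0.22422495)·1250/622 = 0.21322102.
Dept II: Wₕ = 0.63018264; term = 0.63018264²·(1 − 0.22657076)·12500/1071 = 3.5848749.
Sum = 3.7980959.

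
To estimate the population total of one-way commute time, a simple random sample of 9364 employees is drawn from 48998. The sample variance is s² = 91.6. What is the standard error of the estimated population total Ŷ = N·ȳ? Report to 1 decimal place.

4358.5

Var(Ŷ) = N²·Var(ȳ) = N²·(1 − n/N)·s²/n.
f = 9364/48998 = 0.19110984; Var(ȳ) = 0.80889016·91.6/9364 = 0.0079126803.
Var(Ŷ) = 48998² · 0.0079126803 = 1.8996795 × 10^7.
SE(Ŷ) = √(1.8996795 × 10^7) = 4358.5.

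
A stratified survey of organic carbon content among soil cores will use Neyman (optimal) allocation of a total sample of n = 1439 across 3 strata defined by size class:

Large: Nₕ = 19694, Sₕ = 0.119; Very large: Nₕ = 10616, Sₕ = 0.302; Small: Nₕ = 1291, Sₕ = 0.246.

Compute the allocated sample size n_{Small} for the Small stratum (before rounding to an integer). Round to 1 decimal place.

Neyman allocation: nₕ = n·NₕSₕ / Σⱼ NⱼSⱼ.
Σ NⱼSⱼ = 19694·0.119 + 10616·0.302 + 1291·0.246 = 5867.204.
n_{Small} = 1439·1291·0.246 / 5867.204 = 77.9.

77.9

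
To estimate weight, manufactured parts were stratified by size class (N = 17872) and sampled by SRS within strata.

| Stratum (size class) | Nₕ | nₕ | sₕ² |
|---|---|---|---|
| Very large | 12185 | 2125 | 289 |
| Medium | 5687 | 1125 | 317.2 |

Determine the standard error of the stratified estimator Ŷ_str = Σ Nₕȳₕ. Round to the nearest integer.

Var(Ŷ_str) = Σₕ Nₕ²(1 − fₕ)sₕ²/nₕ.
Very large: 12185²·(1 − 2125/12185)·289/2125 = 1.667103 × 10^7.
Medium: 5687²·(1 − 1125/5687)·317.2/1125 = 7.3150814 × 10^6.
Sum = 2.3986111 × 10^7.
SE = √(2.3986111 × 10^7) = 4898.

4898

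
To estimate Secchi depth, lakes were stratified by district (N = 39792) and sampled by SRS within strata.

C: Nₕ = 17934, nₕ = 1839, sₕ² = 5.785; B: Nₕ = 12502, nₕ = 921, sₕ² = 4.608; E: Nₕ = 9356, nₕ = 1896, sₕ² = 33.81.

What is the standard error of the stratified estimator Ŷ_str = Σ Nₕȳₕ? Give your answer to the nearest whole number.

1696

Var(Ŷ_str) = Σₕ Nₕ²(1 − fₕ)sₕ²/nₕ.
C: 17934²·(1 − 1839/17934)·5.785/1839 = 908008.22.
B: 12502²·(1 − 921/12502)·4.608/921 = 724399.92.
E: 9356²·(1 − 1896/9356)·33.81/1896 = 1.2446174 × 10^6.
Sum = 2.8770255 × 10^6.
SE = √(2.8770255 × 10^6) = 1696.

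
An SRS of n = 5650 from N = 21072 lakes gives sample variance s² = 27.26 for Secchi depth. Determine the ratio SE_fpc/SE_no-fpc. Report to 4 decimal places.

f = n/N = 5650/21072 = 0.26812832.
SE_no-fpc = √(s²/n) = 0.069460627; SE_fpc = √((1−f)s²/n) = 0.059423219.
Ratio = √(1−f) = 0.85549499.

0.8555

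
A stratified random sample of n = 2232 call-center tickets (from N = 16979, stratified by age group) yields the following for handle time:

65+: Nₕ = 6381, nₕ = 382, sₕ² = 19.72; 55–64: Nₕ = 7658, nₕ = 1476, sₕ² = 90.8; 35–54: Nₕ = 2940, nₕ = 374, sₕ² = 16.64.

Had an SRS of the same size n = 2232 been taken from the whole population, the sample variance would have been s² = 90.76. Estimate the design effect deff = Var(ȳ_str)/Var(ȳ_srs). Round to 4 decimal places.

0.5131

Var(ȳ_str) = Σ Wₕ²(1−fₕ)sₕ²/nₕ with Wₕ = Nₕ/16979:
  65+: (6381/16979)²·(1−382/6381)·19.72/382 = 0.0068546761
  55–64: (7658/16979)²·(1−1476/7658)·90.8/1476 = 0.010102285
  35–54: (2940/16979)²·(1−374/2940)·16.64/374 = 0.0011642909
  → Var(ȳ_str) = 0.018121252.
Var(ȳ_srs) = (1 − 2232/16979)·90.76/2232 = 0.035317656.
deff = 0.018121252 / 0.035317656 = 0.5131.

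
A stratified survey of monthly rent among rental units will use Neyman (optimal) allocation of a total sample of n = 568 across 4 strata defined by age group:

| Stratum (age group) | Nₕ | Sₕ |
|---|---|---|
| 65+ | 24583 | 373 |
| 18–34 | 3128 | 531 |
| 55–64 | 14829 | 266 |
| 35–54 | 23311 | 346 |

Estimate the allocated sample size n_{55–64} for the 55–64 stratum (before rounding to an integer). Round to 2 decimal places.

Neyman allocation: nₕ = n·NₕSₕ / Σⱼ NⱼSⱼ.
Σ NⱼSⱼ = 24583·373 + 3128·531 + 14829·266 + 23311·346 = 2.2840547 × 10^7.
n_{55–64} = 568·14829·266 / (2.2840547 × 10^7) = 98.09.

98.09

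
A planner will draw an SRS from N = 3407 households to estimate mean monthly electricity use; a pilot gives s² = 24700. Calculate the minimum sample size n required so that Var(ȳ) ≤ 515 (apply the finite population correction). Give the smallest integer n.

48

Without fpc, n₀ = s²/D = 24700/515 = 47.9612.
With fpc, (1 − n/N)·s²/n ≤ D requires n ≥ n₀/(1 + n₀/N) = 47.9612/(1 + 47.9612/3407) = 47.2954.
Rounding up, n = 48.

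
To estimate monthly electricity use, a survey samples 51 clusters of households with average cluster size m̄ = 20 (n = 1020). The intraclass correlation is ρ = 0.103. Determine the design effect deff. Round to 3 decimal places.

2.957

deff = 1 + (20 − 1)·0.103 = 1 + 1.957 = 2.957.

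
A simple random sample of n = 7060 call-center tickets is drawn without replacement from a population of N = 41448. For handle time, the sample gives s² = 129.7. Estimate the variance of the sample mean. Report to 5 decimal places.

Under SRS without replacement, Var(ȳ) = (1 − f)·s²/n with f = n/N = 7060/41448 = 0.17033391.
Var(ȳ) = (1 − 0.17033391)·129.7/7060 = 0.82966609·0.018371105 = 0.015241883.

0.01524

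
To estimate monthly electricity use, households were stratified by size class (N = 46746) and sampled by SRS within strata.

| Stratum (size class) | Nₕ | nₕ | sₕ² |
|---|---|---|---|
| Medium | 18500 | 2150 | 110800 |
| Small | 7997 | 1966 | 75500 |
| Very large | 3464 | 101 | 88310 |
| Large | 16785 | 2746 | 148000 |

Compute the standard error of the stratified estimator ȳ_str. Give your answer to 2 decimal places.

4.30

Var(ȳ_str) = Σₕ Wₕ²(1 − fₕ)sₕ²/nₕ with Wₕ = Nₕ/N, N = 46746.
Medium: Wₕ = 0.39575579; term = 0.39575579²·(1 − 0.11621622)·110800/2150 = 7.133487.
Small: Wₕ = 0.17107346; term = 0.17107346²·(1 − 0.24584219)·75500/1966 = 0.84760001.
Very large: Wₕ = 0.07410260; term = 0.07410260²·(1 − 0.02915704)·88310/101 = 4.661271.
Large: Wₕ = 0.35906816; term = 0.35906816²·(1 − 0.16359845)·148000/2746 = 5.812056.
Sum = 18.454414.
SE = √(18.454414) = 4.30.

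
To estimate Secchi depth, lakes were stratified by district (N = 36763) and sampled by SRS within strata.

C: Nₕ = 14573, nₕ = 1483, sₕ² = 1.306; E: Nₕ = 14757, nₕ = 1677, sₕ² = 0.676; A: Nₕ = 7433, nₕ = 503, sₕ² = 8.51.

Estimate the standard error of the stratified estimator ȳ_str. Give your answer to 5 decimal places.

0.02875

Var(ȳ_str) = Σₕ Wₕ²(1 − fₕ)sₕ²/nₕ with Wₕ = Nₕ/N, N = 36763.
C: Wₕ = 0.39640399; term = 0.39640399²·(1 − 0.10176354)·1.306/1483 = 1.2429932 × 10^-4.
E: Wₕ = 0.40140903; term = 0.40140903²·(1 − 0.11364098)·0.676/1677 = 5.7570177 × 10^-5.
A: Wₕ = 0.20218698; term = 0.20218698²·(1 − 0.06767120)·8.51/503 = 6.4481785 × 10^-4.
Sum = 8.2668735 × 10^-4.
SE = √(8.2668735 × 10^-4) = 0.02875.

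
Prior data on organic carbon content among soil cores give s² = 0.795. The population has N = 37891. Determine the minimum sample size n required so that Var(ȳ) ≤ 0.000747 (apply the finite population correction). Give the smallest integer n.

Without fpc, n₀ = s²/D = 0.795/0.000747 = 1064.2570.
With fpc, (1 − n/N)·s²/n ≤ D requires n ≥ n₀/(1 + n₀/N) = 1064.2570/(1 + 1064.2570/37891) = 1035.1815.
Rounding up, n = 1036.

1036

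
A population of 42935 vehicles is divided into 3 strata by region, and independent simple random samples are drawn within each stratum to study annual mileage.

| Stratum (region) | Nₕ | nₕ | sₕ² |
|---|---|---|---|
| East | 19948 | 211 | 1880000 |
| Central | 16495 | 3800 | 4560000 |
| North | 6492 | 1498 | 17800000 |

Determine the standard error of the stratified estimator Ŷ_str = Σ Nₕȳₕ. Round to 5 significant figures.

2.0358 × 10^6

Var(Ŷ_str) = Σₕ Nₕ²(1 − fₕ)sₕ²/nₕ.
East: 19948²·(1 − 211/19948)·1880000/211 = 3.5079702 × 10^12.
Central: 16495²·(1 − 3800/16495)·4560000/3800 = 2.5128483 × 10^11.
North: 6492²·(1 − 1498/6492)·17800000/1498 = 3.8524343 × 10^11.
Sum = 4.1444985 × 10^12.
SE = √(4.1444985 × 10^12) = 2.0358 × 10^6.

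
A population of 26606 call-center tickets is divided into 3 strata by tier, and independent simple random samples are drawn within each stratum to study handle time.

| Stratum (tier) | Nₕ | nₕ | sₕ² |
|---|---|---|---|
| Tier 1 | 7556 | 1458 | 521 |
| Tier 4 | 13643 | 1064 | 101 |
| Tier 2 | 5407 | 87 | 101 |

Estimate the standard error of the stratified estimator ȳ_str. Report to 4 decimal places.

Var(ȳ_str) = Σₕ Wₕ²(1 − fₕ)sₕ²/nₕ with Wₕ = Nₕ/N, N = 26606.
Tier 1: Wₕ = 0.28399609; term = 0.28399609²·(1 − 0.19295924)·521/1458 = 0.023259501.
Tier 4: Wₕ = 0.51277907; term = 0.51277907²·(1 − 0.07798871)·101/1064 = 0.023013177.
Tier 2: Wₕ = 0.20322484; term = 0.20322484²·(1 − 0.01609025)·101/87 = 0.047174896.
Sum = 0.093447574.
SE = √(0.093447574) = 0.3057.

0.3057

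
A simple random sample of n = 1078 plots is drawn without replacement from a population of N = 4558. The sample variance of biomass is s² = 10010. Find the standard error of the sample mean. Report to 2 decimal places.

2.66

Under SRS without replacement, Var(ȳ) = (1 − f)·s²/n with f = n/N = 1078/4558 = 0.23650724.
Var(ȳ) = (1 − 0.23650724)·10010/1078 = 0.76349276·9.2857143 = 7.0895756.
SE(ȳ) = √(7.0895756) = 2.66.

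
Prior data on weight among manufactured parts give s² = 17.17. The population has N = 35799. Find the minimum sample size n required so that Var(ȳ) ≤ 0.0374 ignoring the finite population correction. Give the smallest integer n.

Without fpc, n₀ = s²/D = 17.17/0.0374 = 459.0909.
Rounding up, n = 460.

460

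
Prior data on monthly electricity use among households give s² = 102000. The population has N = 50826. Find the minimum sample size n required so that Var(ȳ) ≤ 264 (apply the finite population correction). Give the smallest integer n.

Without fpc, n₀ = s²/D = 102000/264 = 386.3636.
With fpc, (1 − n/N)·s²/n ≤ D requires n ≥ n₀/(1 + n₀/N) = 386.3636/(1 + 386.3636/50826) = 383.4487.
Rounding up, n = 384.

384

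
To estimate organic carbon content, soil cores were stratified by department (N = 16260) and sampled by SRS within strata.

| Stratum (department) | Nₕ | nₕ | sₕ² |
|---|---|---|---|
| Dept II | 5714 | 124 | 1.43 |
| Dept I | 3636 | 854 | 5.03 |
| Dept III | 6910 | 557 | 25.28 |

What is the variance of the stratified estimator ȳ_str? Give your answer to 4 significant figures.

0.009155

Var(ȳ_str) = Σₕ Wₕ²(1 − fₕ)sₕ²/nₕ with Wₕ = Nₕ/N, N = 16260.
Dept II: Wₕ = 0.35141451; term = 0.35141451²·(1 − 0.02170109)·1.43/124 = 0.001393238.
Dept I: Wₕ = 0.22361624; term = 0.22361624²·(1 − 0.23487349)·5.03/854 = 2.2534609 × 10^-4.
Dept III: Wₕ = 0.42496925; term = 0.42496925²·(1 − 0.08060781)·25.28/557 = 0.0075359446.
Sum = 0.0091545287.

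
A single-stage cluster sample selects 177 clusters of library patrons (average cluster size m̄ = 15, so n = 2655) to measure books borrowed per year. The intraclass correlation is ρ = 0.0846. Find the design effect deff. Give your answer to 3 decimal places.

deff = 1 + (15 − 1)·0.0846 = 1 + 1.1844 = 2.1844.

2.184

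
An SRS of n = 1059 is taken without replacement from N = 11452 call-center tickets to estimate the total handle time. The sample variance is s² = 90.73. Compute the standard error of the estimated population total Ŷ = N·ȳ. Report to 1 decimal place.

3193.3

Var(Ŷ) = N²·Var(ȳ) = N²·(1 − n/N)·s²/n.
f = 1059/11452 = 0.09247293; Var(ȳ) = 0.90752707·90.73/1059 = 0.077752532.
Var(Ŷ) = 11452² · 0.077752532 = 1.0197113 × 10^7.
SE(Ŷ) = √(1.0197113 × 10^7) = 3193.3.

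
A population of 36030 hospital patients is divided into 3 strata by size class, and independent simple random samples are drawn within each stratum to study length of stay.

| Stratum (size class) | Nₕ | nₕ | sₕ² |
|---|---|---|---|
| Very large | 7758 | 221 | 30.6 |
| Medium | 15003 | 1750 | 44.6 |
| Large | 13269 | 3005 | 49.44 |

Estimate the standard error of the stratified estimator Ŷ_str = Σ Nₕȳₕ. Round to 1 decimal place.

3924.8

Var(Ŷ_str) = Σₕ Nₕ²(1 − fₕ)sₕ²/nₕ.
Very large: 7758²·(1 − 221/7758)·30.6/221 = 8.0961294 × 10^6.
Medium: 15003²·(1 − 1750/15003)·44.6/1750 = 5.0674459 × 10^6.
Large: 13269²·(1 − 3005/13269)·49.44/3005 = 2.2407264 × 10^6.
Sum = 1.5404302 × 10^7.
SE = √(1.5404302 × 10^7) = 3924.8.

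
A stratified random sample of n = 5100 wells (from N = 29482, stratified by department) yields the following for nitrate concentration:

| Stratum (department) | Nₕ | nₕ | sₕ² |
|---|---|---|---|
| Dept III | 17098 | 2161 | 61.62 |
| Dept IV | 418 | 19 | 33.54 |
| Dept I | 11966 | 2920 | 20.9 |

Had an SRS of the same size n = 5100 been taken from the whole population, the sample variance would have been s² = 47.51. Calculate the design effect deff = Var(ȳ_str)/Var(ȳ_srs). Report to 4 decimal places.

Var(ȳ_str) = Σ Wₕ²(1−fₕ)sₕ²/nₕ with Wₕ = Nₕ/29482:
  Dept III: (17098/29482)²·(1−2161/17098)·61.62/2161 = 0.0083784125
  Dept IV: (418/29482)²·(1−19/418)·33.54/19 = 3.3872305 × 10^-4
  Dept I: (11966/29482)²·(1−2920/11966)·20.9/2920 = 8.9136409 × 10^-4
  → Var(ȳ_str) = 0.0096084996.
Var(ȳ_srs) = (1 − 5100/29482)·47.51/5100 = 0.0077041945.
deff = 0.0096084996 / 0.0077041945 = 1.2472.

1.2472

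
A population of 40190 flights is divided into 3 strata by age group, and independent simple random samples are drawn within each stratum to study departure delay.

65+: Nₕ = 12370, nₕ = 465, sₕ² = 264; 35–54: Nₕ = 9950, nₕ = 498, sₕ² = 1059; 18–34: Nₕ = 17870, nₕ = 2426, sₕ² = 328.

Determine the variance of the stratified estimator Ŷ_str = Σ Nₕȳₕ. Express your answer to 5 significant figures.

Var(Ŷ_str) = Σₕ Nₕ²(1 − fₕ)sₕ²/nₕ.
65+: 12370²·(1 − 465/12370)·264/465 = 8.3608431 × 10^7.
35–54: 9950²·(1 − 498/9950)·1059/498 = 1.9999236 × 10^8.
18–34: 17870²·(1 − 2426/17870)·328/2426 = 3.7313621 × 10^7.
Sum = 3.2091441 × 10^8.

3.2091 × 10^8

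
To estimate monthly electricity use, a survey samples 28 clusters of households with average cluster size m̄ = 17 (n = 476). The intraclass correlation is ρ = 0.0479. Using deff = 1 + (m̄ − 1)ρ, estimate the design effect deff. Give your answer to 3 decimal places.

deff = 1 + (17 − 1)·0.0479 = 1 + 0.7664 = 1.7664.

1.766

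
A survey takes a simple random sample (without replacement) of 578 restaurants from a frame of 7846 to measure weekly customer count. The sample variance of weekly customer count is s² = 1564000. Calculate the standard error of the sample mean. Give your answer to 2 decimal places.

50.07

Under SRS without replacement, Var(ȳ) = (1 − f)·s²/n with f = n/N = 578/7846 = 0.07366811.
Var(ȳ) = (1 − 0.07366811)·1564000/578 = 0.92633189·2705.8824 = 2506.5451.
SE(ȳ) = √(2506.5451) = 50.07.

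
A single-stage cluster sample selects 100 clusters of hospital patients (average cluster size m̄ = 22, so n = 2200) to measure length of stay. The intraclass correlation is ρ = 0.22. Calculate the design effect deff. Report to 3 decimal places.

5.620

deff = 1 + (22 − 1)·0.22 = 1 + 4.62 = 5.62.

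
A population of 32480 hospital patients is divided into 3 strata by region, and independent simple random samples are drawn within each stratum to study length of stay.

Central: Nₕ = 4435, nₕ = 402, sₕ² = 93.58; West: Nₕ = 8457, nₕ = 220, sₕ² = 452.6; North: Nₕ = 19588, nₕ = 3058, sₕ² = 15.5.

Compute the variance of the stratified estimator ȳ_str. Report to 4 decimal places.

0.1413

Var(ȳ_str) = Σₕ Wₕ²(1 − fₕ)sₕ²/nₕ with Wₕ = Nₕ/N, N = 32480.
Central: Wₕ = 0.13654557; term = 0.13654557²·(1 − 0.09064262)·93.58/402 = 0.0039468152.
West: Wₕ = 0.26037562; term = 0.26037562²·(1 − 0.02601395)·452.6/220 = 0.13584549.
North: Wₕ = 0.60307882; term = 0.60307882²·(1 − 0.15611599)·15.5/3058 = 0.0015556974.
Sum = 0.141348.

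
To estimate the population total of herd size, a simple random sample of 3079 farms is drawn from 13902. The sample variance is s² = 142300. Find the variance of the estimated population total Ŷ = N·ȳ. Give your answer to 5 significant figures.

6.9538 × 10^9

Var(Ŷ) = N²·Var(ȳ) = N²·(1 − n/N)·s²/n.
f = 3079/13902 = 0.22147892; Var(ȳ) = 0.77852108·142300/3079 = 35.980367.
Var(Ŷ) = 13902² · 35.980367 = 6.9537674 × 10^9.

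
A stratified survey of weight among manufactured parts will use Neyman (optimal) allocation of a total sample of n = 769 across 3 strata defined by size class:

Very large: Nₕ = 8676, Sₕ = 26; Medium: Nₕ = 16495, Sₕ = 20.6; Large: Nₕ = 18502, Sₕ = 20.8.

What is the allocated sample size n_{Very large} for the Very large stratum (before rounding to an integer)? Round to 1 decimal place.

182.6

Neyman allocation: nₕ = n·NₕSₕ / Σⱼ NⱼSⱼ.
Σ NⱼSⱼ = 8676·26 + 16495·20.6 + 18502·20.8 = 950214.6.
n_{Very large} = 769·8676·26 / 950214.6 = 182.6.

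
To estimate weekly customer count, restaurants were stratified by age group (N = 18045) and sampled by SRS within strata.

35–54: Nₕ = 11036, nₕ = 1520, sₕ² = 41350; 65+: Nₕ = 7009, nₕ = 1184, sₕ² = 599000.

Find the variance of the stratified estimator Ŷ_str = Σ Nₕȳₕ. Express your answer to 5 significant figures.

Var(Ŷ_str) = Σₕ Nₕ²(1 − fₕ)sₕ²/nₕ.
35–54: 11036²·(1 − 1520/11036)·41350/1520 = 2.8569198 × 10^9.
65+: 7009²·(1 − 1184/7009)·599000/1184 = 2.0655091 × 10^10.
Sum = 2.3512011 × 10^10.

2.3512 × 10^10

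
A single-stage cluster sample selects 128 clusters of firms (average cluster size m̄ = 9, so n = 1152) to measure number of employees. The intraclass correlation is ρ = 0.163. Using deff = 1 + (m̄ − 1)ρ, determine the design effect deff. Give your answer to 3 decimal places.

deff = 1 + (9 − 1)·0.163 = 1 + 1.304 = 2.304.

2.304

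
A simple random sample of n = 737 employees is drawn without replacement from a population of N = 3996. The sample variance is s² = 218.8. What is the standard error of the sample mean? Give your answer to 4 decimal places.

0.4921

Under SRS without replacement, Var(ȳ) = (1 − f)·s²/n with f = n/N = 737/3996 = 0.18443443.
Var(ȳ) = (1 − 0.18443443)·218.8/737 = 0.81556557·0.29687924 = 0.24212449.
SE(ȳ) = √(0.24212449) = 0.4921.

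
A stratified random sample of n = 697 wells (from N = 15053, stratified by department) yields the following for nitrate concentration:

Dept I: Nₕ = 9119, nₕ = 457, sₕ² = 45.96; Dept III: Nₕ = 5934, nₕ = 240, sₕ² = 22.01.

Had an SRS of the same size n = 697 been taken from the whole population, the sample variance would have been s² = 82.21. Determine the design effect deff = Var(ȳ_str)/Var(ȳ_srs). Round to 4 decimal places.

Var(ȳ_str) = Σ Wₕ²(1−fₕ)sₕ²/nₕ with Wₕ = Nₕ/15053:
  Dept I: (9119/15053)²·(1−457/9119)·45.96/457 = 0.035057673
  Dept III: (5934/15053)²·(1−240/5934)·22.01/240 = 0.013675011
  → Var(ȳ_str) = 0.048732684.
Var(ȳ_srs) = (1 − 697/15053)·82.21/697 = 0.11248698.
deff = 0.048732684 / 0.11248698 = 0.4332.

0.4332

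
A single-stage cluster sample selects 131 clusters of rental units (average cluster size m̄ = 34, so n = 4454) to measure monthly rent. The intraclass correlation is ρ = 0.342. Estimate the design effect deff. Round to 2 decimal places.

12.29

deff = 1 + (34 − 1)·0.342 = 1 + 11.286 = 12.286.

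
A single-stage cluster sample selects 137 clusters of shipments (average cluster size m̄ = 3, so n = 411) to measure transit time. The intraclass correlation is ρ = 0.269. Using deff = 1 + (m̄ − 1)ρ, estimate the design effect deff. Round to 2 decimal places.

1.54

deff = 1 + (3 − 1)·0.269 = 1 + 0.538 = 1.538.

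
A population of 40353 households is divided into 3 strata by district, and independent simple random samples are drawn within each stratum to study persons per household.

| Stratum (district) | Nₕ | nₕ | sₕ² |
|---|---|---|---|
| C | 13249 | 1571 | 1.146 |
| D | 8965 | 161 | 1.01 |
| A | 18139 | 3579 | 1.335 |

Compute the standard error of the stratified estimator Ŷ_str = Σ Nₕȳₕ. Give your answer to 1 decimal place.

Var(Ŷ_str) = Σₕ Nₕ²(1 − fₕ)sₕ²/nₕ.
C: 13249²·(1 − 1571/13249)·1.146/1571 = 112865.19.
D: 8965²·(1 − 161/8965)·1.01/161 = 495137.51.
A: 18139²·(1 − 3579/18139)·1.335/3579 = 98513.167.
Sum = 706515.87.
SE = √(706515.87) = 840.5.

840.5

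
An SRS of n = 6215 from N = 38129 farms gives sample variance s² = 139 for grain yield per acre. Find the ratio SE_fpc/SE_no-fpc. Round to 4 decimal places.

f = n/N = 6215/38129 = 0.16299929.
SE_no-fpc = √(s²/n) = 0.14955014; SE_fpc = √((1−f)s²/n) = 0.13682005.
Ratio = √(1−f) = 0.91487743.

0.9149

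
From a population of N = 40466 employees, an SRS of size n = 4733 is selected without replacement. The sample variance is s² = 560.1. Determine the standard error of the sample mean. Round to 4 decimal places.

0.3233

Under SRS without replacement, Var(ȳ) = (1 − f)·s²/n with f = n/N = 4733/40466 = 0.11696239.
Var(ȳ) = (1 − 0.11696239)·560.1/4733 = 0.88303761·0.11833932 = 0.10449807.
SE(ȳ) = √(0.10449807) = 0.3233.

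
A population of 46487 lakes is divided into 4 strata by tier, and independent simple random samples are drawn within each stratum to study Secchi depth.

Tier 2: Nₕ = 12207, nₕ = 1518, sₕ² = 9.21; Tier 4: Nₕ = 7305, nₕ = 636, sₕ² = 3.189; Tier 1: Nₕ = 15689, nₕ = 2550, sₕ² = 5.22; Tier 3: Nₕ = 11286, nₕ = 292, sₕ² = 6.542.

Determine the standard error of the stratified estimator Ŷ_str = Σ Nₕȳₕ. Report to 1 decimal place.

2058.6

Var(Ŷ_str) = Σₕ Nₕ²(1 − fₕ)sₕ²/nₕ.
Tier 2: 12207²·(1 − 1518/12207)·9.21/1518 = 791651.21.
Tier 4: 7305²·(1 − 636/7305)·3.189/636 = 244274.62.
Tier 1: 15689²·(1 − 2550/15689)·5.22/2550 = 421976.14.
Tier 3: 11286²·(1 − 292/11286)·6.542/292 = 2.7798635 × 10^6.
Sum = 4.2377655 × 10^6.
SE = √(4.2377655 × 10^6) = 2058.6.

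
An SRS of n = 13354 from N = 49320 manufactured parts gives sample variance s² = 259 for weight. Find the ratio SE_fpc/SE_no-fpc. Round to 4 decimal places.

f = n/N = 13354/49320 = 0.27076237.
SE_no-fpc = √(s²/n) = 0.13926571; SE_fpc = √((1−f)s²/n) = 0.11892653.
Ratio = √(1−f) = 0.85395412.

0.8540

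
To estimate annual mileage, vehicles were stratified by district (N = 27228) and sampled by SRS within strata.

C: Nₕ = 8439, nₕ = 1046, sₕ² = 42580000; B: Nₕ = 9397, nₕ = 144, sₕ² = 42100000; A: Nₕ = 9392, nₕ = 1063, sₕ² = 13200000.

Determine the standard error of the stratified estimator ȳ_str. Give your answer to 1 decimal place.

Var(ȳ_str) = Σₕ Wₕ²(1 − fₕ)sₕ²/nₕ with Wₕ = Nₕ/N, N = 27228.
C: Wₕ = 0.30993830; term = 0.30993830²·(1 − 0.12394834)·42580000/1046 = 3425.7383.
B: Wₕ = 0.34512267; term = 0.34512267²·(1 − 0.01532404)·42100000/144 = 34289.402.
A: Wₕ = 0.34493903; term = 0.34493903²·(1 − 0.11318143)·13200000/1063 = 1310.268.
Sum = 39025.408.
SE = √(39025.408) = 197.5.

197.5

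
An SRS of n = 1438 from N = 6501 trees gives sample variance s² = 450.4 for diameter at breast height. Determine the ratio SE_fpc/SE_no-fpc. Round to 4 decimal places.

0.8825

f = n/N = 1438/6501 = 0.22119674.
SE_no-fpc = √(s²/n) = 0.55965417; SE_fpc = √((1−f)s²/n) = 0.49389386.
Ratio = √(1−f) = 0.88249831.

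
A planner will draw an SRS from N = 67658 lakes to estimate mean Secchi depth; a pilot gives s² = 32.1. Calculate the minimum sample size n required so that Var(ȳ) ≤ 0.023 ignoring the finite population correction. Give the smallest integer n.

Without fpc, n₀ = s²/D = 32.1/0.023 = 1395.6522.
Rounding up, n = 1396.

1396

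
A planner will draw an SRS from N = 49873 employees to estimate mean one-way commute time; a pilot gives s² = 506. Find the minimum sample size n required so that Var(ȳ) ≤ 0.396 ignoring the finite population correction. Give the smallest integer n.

1278

Without fpc, n₀ = s²/D = 506/0.396 = 1277.7778.
Rounding up, n = 1278.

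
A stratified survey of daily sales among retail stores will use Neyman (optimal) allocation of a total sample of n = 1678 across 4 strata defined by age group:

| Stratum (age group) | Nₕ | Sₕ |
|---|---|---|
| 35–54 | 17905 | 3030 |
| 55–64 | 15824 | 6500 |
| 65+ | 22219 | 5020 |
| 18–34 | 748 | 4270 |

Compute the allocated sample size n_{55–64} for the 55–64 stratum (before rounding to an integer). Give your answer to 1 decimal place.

Neyman allocation: nₕ = n·NₕSₕ / Σⱼ NⱼSⱼ.
Σ NⱼSⱼ = 17905·3030 + 15824·6500 + 22219·5020 + 748·4270 = 2.7184149 × 10^8.
n_{55–64} = 1678·15824·6500 / (2.7184149 × 10^8) = 634.9.

634.9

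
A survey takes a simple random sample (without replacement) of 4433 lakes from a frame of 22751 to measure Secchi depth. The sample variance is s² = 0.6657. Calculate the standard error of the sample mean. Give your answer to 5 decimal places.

0.01100

Under SRS without replacement, Var(ȳ) = (1 − f)·s²/n with f = n/N = 4433/22751 = 0.19484858.
Var(ȳ) = (1 − 0.19484858)·0.6657/4433 = 0.80515142·1.5016919 × 10^-4 = 1.2090893 × 10^-4.
SE(ȳ) = √(1.2090893 × 10^-4) = 0.01100.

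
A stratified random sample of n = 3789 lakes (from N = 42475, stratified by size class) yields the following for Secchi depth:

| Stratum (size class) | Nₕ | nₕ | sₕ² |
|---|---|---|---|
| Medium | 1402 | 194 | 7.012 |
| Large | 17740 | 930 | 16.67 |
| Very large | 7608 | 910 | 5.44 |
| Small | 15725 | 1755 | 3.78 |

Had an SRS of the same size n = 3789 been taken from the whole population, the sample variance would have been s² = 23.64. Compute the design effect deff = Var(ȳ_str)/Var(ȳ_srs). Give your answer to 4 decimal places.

Var(ȳ_str) = Σ Wₕ²(1−fₕ)sₕ²/nₕ with Wₕ = Nₕ/42475:
  Medium: (1402/42475)²·(1−194/1402)·7.012/194 = 3.3930351 × 10^-5
  Large: (17740/42475)²·(1−930/17740)·16.67/930 = 0.0029628332
  Very large: (7608/42475)²·(1−910/7608)·5.44/910 = 1.6885207 × 10^-4
  Small: (15725/42475)²·(1−1755/15725)·3.78/1755 = 2.6226176 × 10^-4
  → Var(ȳ_str) = 0.0034278774.
Var(ȳ_srs) = (1 − 3789/42475)·23.64/3789 = 0.0056825505.
deff = 0.0034278774 / 0.0056825505 = 0.6032.

0.6032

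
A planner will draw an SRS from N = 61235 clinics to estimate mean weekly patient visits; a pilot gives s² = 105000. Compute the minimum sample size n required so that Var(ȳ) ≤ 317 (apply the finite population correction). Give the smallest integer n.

330

Without fpc, n₀ = s²/D = 105000/317 = 331.2303.
With fpc, (1 − n/N)·s²/n ≤ D requires n ≥ n₀/(1 + n₀/N) = 331.2303/(1 + 331.2303/61235) = 329.4483.
Rounding up, n = 330.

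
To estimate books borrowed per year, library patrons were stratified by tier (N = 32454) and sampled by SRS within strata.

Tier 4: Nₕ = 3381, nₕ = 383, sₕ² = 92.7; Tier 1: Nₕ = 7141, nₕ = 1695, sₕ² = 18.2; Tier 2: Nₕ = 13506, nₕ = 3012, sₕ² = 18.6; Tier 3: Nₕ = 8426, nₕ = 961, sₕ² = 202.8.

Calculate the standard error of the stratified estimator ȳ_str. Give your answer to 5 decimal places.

Var(ȳ_str) = Σₕ Wₕ²(1 − fₕ)sₕ²/nₕ with Wₕ = Nₕ/N, N = 32454.
Tier 4: Wₕ = 0.10417822; term = 0.10417822²·(1 − 0.11328009)·92.7/383 = 0.0023292778.
Tier 1: Wₕ = 0.22003451; term = 0.22003451²·(1 − 0.23736171)·18.2/1695 = 3.964623 × 10^-4.
Tier 2: Wₕ = 0.41615825; term = 0.41615825²·(1 − 0.22301199)·18.6/3012 = 8.309776 × 10^-4.
Tier 3: Wₕ = 0.25962901; term = 0.25962901²·(1 − 0.11405174)·202.8/961 = 0.012602577.
Sum = 0.016159295.
SE = √(0.016159295) = 0.12712.

0.12712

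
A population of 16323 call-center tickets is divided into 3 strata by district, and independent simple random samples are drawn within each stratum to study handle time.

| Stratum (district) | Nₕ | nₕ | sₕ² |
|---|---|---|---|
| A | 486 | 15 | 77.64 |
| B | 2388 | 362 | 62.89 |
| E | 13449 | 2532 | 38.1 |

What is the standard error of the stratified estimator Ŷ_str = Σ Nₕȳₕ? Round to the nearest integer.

2058

Var(Ŷ_str) = Σₕ Nₕ²(1 − fₕ)sₕ²/nₕ.
A: 486²·(1 − 15/486)·77.64/15 = 1.1848175 × 10^6.
B: 2388²·(1 − 362/2388)·62.89/362 = 840517.55.
E: 13449²·(1 − 2532/13449)·38.1/2532 = 2.2092994 × 10^6.
Sum = 4.2346345 × 10^6.
SE = √(4.2346345 × 10^6) = 2058.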